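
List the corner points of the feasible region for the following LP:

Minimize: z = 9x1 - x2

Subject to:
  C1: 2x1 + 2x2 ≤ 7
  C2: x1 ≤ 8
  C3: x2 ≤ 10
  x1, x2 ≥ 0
Each vertex is the intersection of two constraint boundaries that also satisfies all remaining constraints:
  x1 = 0 and x2 = 0 → (0, 0)
  2x1 + 2x2 = 7 and x2 = 0 → (3.5, 0)
  2x1 + 2x2 = 7 and x1 = 0 → (0, 3.5)

Vertices: (0, 0), (3.5, 0), (0, 3.5)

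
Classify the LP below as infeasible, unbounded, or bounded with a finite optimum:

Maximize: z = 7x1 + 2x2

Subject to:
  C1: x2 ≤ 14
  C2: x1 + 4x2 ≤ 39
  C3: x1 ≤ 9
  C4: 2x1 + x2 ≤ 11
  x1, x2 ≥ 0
The point (5.5, 0) satisfies every constraint, so the LP is feasible; the constraints give x1 ≤ 9 and x2 ≤ 14, which with x1, x2 ≥ 0 keep the feasible region inside a bounded box. A feasible, bounded LP attains a finite optimum at a vertex.

Bounded optimum: z* = 38.5 at (5.5, 0).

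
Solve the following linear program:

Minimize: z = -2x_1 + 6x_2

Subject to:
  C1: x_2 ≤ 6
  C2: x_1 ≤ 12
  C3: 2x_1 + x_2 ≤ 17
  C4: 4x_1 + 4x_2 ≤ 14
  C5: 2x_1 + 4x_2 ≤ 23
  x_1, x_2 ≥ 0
x_1 = 3.5, x_2 = 0, z = -7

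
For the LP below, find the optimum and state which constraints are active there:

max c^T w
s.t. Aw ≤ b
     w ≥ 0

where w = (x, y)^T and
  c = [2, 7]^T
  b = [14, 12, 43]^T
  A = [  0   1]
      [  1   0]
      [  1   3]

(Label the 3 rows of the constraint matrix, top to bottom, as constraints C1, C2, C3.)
Optimal: x = 1, y = 14
Slack at optimum:
  C1: slack = 0 (binding)
  C2: slack = 11
  C3: slack = 0 (binding)
  x ≥ 0: x = 1
  y ≥ 0: y = 14
Binding constraints: C1, C3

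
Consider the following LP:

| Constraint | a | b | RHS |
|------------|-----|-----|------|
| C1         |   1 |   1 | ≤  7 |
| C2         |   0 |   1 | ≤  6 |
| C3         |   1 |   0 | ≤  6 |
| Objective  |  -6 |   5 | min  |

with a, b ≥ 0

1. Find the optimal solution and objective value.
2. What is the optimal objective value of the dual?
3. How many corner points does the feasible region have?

1. a = 6, b = 0, z = -36
2. -36 (by strong duality, equal to the primal optimum)
3. 5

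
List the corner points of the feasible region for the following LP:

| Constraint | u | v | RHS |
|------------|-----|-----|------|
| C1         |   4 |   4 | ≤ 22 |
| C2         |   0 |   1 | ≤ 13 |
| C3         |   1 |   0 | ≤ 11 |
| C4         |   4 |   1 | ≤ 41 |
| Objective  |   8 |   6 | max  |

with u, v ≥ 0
Each vertex is the intersection of two constraint boundaries that also satisfies all remaining constraints:
  u = 0 and v = 0 → (0, 0)
  4u + 4v = 22 and v = 0 → (5.5, 0)
  4u + 4v = 22 and u = 0 → (0, 5.5)

Vertices: (0, 0), (5.5, 0), (0, 5.5)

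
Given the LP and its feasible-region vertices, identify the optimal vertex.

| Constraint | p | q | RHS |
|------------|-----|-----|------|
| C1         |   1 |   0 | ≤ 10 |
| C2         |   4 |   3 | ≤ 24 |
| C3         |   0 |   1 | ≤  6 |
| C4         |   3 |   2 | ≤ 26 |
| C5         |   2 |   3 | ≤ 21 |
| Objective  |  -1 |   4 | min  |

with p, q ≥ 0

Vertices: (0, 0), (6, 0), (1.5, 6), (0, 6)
Evaluating z = -p + 4q at each vertex:
  (0, 0): z = 0
  (6, 0): z = -6
  (1.5, 6): z = 22.5
  (0, 6): z = 24

The smallest value is z = -6, attained at (6, 0).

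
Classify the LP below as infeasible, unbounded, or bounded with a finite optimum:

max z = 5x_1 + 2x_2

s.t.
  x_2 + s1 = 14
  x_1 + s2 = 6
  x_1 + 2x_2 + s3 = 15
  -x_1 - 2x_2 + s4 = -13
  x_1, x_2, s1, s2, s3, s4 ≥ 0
The point (6, 4.5) satisfies every constraint, so the LP is feasible; the constraints give x_1 ≤ 6 and x_2 ≤ 14, which with x_1, x_2 ≥ 0 keep the feasible region inside a bounded box. A feasible, bounded LP attains a finite optimum at a vertex.

Evaluating z = 5x_1 + 2x_2 at each vertex:
  (6, 3.5): z = 37
  (6, 4.5): z = 39
  (0, 7.5): z = 15
  (0, 6.5): z = 13

The LP has an optimal solution: (6, 4.5) with z = 39.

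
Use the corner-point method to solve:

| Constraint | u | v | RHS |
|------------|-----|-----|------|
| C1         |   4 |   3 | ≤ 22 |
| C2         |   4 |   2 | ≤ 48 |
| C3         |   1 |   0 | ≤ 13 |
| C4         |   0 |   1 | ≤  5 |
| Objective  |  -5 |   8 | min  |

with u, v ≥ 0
u = 5.5, v = 0, z = -27.5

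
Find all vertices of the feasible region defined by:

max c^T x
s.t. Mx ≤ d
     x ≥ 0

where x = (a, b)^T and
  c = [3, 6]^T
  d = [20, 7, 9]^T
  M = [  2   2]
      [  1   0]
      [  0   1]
Each vertex is the intersection of two constraint boundaries that also satisfies all remaining constraints:
  a = 0 and b = 0 → (0, 0)
  a = 7 and b = 0 → (7, 0)
  2a + 2b = 20 and a = 7 → (7, 3)
  2a + 2b = 20 and b = 9 → (1, 9)
  b = 9 and a = 0 → (0, 9)

Vertices: (0, 0), (7, 0), (7, 3), (1, 9), (0, 9)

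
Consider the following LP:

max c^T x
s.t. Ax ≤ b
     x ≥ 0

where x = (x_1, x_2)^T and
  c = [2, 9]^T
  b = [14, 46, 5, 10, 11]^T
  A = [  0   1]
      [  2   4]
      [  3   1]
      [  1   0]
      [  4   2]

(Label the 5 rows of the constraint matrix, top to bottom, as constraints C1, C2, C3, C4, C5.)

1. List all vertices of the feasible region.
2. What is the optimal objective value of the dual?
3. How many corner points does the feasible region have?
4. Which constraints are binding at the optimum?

1. (0, 0), (1.667, 0), (0, 5)
2. 45 (by strong duality, equal to the primal optimum)
3. 3
4. C3, x_1 ≥ 0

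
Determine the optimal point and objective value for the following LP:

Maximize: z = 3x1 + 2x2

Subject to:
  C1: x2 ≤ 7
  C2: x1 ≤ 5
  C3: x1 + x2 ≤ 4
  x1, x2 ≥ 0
x1 = 4, x2 = 0, z = 12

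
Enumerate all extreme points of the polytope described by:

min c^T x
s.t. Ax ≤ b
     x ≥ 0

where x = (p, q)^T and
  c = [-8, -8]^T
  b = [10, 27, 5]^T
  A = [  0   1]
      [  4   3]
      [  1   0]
Each vertex is the intersection of two constraint boundaries that also satisfies all remaining constraints:
  p = 0 and q = 0 → (0, 0)
  p = 5 and q = 0 → (5, 0)
  4p + 3q = 27 and p = 5 → (5, 2.333)
  4p + 3q = 27 and p = 0 → (0, 9)

Vertices: (0, 0), (5, 0), (5, 2.333), (0, 9)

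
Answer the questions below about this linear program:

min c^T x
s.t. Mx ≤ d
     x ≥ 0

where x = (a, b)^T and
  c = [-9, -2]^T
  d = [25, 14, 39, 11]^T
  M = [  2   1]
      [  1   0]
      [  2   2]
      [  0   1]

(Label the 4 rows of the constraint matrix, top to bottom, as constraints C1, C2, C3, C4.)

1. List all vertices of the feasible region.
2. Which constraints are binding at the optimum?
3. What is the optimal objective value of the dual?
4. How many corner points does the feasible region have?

1. (0, 0), (12.5, 0), (7, 11), (0, 11)
2. C1, b ≥ 0
3. -112.5 (by strong duality, equal to the primal optimum)
4. 4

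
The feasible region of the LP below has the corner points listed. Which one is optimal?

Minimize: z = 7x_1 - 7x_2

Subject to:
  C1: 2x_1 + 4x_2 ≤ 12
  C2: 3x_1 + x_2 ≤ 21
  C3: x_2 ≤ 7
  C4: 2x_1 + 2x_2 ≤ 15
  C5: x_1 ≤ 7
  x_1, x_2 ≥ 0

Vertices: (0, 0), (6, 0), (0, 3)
Evaluating z = 7x_1 - 7x_2 at each vertex:
  (0, 0): z = 0
  (6, 0): z = 42
  (0, 3): z = -21

The smallest value is z = -21, attained at (0, 3).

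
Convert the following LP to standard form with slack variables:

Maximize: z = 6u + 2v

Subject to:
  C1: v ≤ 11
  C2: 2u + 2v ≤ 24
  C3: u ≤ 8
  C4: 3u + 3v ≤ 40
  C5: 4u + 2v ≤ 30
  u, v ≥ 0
max z = 6u + 2v

s.t.
  v + s1 = 11
  2u + 2v + s2 = 24
  u + s3 = 8
  3u + 3v + s4 = 40
  4u + 2v + s5 = 30
  u, v, s1, s2, s3, s4, s5 ≥ 0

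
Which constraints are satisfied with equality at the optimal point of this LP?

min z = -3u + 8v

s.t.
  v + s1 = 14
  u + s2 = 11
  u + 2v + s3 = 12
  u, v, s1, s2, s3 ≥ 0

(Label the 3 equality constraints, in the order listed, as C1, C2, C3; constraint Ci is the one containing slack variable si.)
Optimal: u = 11, v = 0
Binding: C2, v ≥ 0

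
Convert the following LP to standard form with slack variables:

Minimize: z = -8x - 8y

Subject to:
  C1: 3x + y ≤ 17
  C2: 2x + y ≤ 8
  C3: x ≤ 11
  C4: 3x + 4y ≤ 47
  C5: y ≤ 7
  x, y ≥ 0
min z = -8x - 8y

s.t.
  3x + y + s1 = 17
  2x + y + s2 = 8
  x + s3 = 11
  3x + 4y + s4 = 47
  y + s5 = 7
  x, y, s1, s2, s3, s4, s5 ≥ 0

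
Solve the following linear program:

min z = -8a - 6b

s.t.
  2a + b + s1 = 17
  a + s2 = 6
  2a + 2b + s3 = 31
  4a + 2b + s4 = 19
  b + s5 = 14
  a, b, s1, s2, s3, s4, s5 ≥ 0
a = 0, b = 9.5, z = -57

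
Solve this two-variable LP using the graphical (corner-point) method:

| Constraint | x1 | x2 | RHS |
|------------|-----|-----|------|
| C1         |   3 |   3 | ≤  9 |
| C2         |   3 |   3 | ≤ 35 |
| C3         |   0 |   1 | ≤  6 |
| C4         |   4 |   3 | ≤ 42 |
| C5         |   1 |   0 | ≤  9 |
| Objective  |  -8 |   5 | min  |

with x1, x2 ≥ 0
x1 = 3, x2 = 0, z = -24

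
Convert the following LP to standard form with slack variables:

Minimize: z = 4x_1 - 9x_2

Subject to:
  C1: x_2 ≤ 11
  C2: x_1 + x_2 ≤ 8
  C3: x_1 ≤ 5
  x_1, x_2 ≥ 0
min z = 4x_1 - 9x_2

s.t.
  x_2 + s1 = 11
  x_1 + x_2 + s2 = 8
  x_1 + s3 = 5
  x_1, x_2, s1, s2, s3 ≥ 0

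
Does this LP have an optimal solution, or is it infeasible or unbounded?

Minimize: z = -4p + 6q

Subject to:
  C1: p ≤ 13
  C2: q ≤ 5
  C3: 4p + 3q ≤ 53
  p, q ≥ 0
The point (13, 0) satisfies every constraint, so the LP is feasible; the constraints give p ≤ 13 and q ≤ 5, which with p, q ≥ 0 keep the feasible region inside a bounded box. A feasible, bounded LP attains a finite optimum at a vertex.

Evaluating z = -4p + 6q at each vertex:
  (0, 0): z = 0
  (13, 0): z = -52
  (13, 0.3333): z = -50
  (9.5, 5): z = -8
  (0, 5): z = 30

The LP has an optimal solution: (13, 0) with z = -52.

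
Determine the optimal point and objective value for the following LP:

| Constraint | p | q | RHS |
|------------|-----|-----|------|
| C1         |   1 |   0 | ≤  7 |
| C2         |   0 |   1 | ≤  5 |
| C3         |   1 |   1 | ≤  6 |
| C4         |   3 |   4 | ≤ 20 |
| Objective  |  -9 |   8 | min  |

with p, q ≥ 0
p = 6, q = 0, z = -54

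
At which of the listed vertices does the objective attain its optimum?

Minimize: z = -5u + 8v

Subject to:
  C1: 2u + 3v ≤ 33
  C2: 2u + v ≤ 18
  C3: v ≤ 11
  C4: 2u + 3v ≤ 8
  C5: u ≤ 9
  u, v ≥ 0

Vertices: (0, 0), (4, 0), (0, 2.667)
Evaluating z = -5u + 8v at each vertex:
  (0, 0): z = 0
  (4, 0): z = -20
  (0, 2.667): z = 21.33

The smallest value is z = -20, attained at (4, 0).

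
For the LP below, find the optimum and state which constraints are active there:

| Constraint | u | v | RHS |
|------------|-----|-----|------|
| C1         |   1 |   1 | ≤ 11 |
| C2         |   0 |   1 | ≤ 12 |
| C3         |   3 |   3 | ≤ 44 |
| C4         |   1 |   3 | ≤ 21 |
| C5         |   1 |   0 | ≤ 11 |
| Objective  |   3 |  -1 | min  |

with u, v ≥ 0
Optimal: u = 0, v = 7
Binding: C4, u ≥ 0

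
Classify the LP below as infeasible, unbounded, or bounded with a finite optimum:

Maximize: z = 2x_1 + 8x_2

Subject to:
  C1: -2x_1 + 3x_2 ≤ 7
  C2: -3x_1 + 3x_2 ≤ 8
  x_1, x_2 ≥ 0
Feasible point: (0, 0) satisfies every constraint, so the LP is feasible.
Direction d = (1, 0): for each constraint row a, a·d ≤ 0 —
  (-2)(1) + (3)(0) = -2 ≤ 0
  (-3)(1) + (3)(0) = -3 ≤ 0
and d ≥ 0, so (0, 0) + t·d stays feasible for every t ≥ 0. Along this ray z = 2x_1 + 8x_2 changes by 2 per unit t, so z → +∞.

The LP is unbounded; z can be made arbitrarily large.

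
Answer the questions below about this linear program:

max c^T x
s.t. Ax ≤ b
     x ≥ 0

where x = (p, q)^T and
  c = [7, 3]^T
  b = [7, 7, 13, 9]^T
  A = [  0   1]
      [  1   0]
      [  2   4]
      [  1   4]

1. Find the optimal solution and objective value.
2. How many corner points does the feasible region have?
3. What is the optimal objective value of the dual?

1. p = 6.5, q = 0, z = 45.5
2. 4
3. 45.5 (by strong duality, equal to the primal optimum)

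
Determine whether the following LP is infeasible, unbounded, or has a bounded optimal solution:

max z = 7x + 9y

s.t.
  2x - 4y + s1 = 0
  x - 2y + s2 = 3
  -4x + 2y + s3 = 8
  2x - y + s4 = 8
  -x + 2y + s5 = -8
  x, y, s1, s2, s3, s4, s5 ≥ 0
The row x - 2y + s2 = 3 with s2 ≥ 0 requires x - 2y ≤ 3, while the row -x + 2y + s5 = -8 with s5 ≥ 0 is equivalent to x - 2y ≥ 8. Together they would need 8 ≤ x - 2y ≤ 3, which is impossible since 8 > 3. No point satisfies all constraints.

Infeasible: no point satisfies all constraints simultaneously.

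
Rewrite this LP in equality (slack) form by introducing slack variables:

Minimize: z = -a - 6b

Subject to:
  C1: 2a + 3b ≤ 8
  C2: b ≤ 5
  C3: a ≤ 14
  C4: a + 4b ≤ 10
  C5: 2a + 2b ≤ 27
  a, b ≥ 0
min z = -a - 6b

s.t.
  2a + 3b + s1 = 8
  b + s2 = 5
  a + s3 = 14
  a + 4b + s4 = 10
  2a + 2b + s5 = 27
  a, b, s1, s2, s3, s4, s5 ≥ 0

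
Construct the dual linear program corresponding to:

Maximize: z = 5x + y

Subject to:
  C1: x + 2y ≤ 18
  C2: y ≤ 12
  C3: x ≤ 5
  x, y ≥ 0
Minimize: z = 18y1 + 12y2 + 5y3

Subject to:
  C1: -y1 - y3 ≤ -5
  C2: -2y1 - y2 ≤ -1
  y1, y2, y3 ≥ 0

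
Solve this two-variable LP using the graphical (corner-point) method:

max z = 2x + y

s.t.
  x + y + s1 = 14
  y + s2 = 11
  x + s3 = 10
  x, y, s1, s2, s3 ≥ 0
Each vertex is the intersection of two constraint boundaries that also satisfies all remaining constraints:
  x = 0 and y = 0 → (0, 0)
  x = 10 and y = 0 → (10, 0)
  x + y = 14 and x = 10 → (10, 4)
  x + y = 14 and y = 11 → (3, 11)
  y = 11 and x = 0 → (0, 11)

Evaluating z = 2x + y at each vertex:
  (0, 0): z = 0
  (10, 0): z = 20
  (10, 4): z = 24
  (3, 11): z = 17
  (0, 11): z = 11

The maximum is at (10, 4) with z = 24.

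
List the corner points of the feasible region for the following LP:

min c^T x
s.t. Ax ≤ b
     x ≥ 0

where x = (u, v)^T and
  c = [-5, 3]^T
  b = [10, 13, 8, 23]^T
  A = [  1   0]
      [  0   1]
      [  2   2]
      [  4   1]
Each vertex is the intersection of two constraint boundaries that also satisfies all remaining constraints:
  u = 0 and v = 0 → (0, 0)
  2u + 2v = 8 and v = 0 → (4, 0)
  2u + 2v = 8 and u = 0 → (0, 4)

Vertices: (0, 0), (4, 0), (0, 4)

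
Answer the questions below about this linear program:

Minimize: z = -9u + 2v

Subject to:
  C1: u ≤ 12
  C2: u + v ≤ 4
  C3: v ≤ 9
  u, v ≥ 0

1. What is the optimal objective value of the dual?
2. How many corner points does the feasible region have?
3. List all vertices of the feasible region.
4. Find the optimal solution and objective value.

1. -36 (by strong duality, equal to the primal optimum)
2. 3
3. (0, 0), (4, 0), (0, 4)
4. u = 4, v = 0, z = -36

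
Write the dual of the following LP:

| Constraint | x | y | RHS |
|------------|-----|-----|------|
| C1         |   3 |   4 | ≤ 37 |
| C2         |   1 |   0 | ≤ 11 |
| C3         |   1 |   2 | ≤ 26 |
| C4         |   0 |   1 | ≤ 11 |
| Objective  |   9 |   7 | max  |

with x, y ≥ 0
Minimize: z = 37y1 + 11y2 + 26y3 + 11y4

Subject to:
  C1: -3y1 - y2 - y3 ≤ -9
  C2: -4y1 - 2y3 - y4 ≤ -7
  y1, y2, y3, y4 ≥ 0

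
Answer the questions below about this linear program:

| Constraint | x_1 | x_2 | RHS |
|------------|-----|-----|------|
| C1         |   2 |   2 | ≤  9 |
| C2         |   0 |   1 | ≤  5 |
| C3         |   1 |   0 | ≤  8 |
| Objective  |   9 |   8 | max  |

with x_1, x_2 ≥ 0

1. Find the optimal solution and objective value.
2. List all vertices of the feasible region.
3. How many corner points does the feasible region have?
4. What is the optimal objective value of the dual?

1. x_1 = 4.5, x_2 = 0, z = 40.5
2. (0, 0), (4.5, 0), (0, 4.5)
3. 3
4. 40.5 (by strong duality, equal to the primal optimum)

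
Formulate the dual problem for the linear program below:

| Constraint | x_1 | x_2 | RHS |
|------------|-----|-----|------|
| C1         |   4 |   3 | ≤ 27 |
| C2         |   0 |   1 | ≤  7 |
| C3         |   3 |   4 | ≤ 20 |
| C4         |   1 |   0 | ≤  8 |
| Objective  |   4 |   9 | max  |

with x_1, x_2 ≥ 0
Minimize: z = 27y1 + 7y2 + 20y3 + 8y4

Subject to:
  C1: -4y1 - 3y3 - y4 ≤ -4
  C2: -3y1 - y2 - 4y3 ≤ -9
  y1, y2, y3, y4 ≥ 0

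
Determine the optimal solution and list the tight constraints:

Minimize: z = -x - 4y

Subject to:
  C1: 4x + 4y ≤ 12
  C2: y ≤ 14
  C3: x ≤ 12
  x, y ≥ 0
Optimal: x = 0, y = 3
Slack at optimum:
  C1: slack = 0 (binding)
  C2: slack = 11
  C3: slack = 12
  x ≥ 0: x = 0 (binding)
  y ≥ 0: y = 3
Binding constraints: C1, x ≥ 0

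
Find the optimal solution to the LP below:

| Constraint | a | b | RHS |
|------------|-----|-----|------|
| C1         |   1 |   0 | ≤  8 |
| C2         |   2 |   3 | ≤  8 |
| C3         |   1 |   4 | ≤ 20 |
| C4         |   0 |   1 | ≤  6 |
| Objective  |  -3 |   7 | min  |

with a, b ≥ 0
Each vertex is the intersection of two constraint boundaries that also satisfies all remaining constraints:
  a = 0 and b = 0 → (0, 0)
  2a + 3b = 8 and b = 0 → (4, 0)
  2a + 3b = 8 and a = 0 → (0, 2.667)

Evaluating z = -3a + 7b at each vertex:
  (0, 0): z = 0
  (4, 0): z = -12
  (0, 2.667): z = 18.67

The minimum is at (4, 0) with z = -12.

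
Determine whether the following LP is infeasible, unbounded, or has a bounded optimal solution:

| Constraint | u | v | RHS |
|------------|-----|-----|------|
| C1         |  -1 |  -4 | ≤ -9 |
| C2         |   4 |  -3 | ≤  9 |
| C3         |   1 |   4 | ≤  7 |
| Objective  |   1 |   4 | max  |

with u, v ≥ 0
C3 requires u + 4v ≤ 7, while C1 (-u - 4v ≤ -9) is equivalent to u + 4v ≥ 9. Together they would need 9 ≤ u + 4v ≤ 7, which is impossible since 9 > 7. No point satisfies all constraints.

Infeasible — the constraint set is empty.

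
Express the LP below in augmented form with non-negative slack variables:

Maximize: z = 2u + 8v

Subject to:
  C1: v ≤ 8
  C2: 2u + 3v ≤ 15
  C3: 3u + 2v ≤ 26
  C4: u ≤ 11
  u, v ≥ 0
max z = 2u + 8v

s.t.
  v + s1 = 8
  2u + 3v + s2 = 15
  3u + 2v + s3 = 26
  u + s4 = 11
  u, v, s1, s2, s3, s4 ≥ 0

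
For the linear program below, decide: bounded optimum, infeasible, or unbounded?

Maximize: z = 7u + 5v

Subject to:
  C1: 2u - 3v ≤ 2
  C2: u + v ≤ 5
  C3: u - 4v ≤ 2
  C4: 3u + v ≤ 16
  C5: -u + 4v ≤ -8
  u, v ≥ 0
C3 requires u - 4v ≤ 2, while C5 (-u + 4v ≤ -8) is equivalent to u - 4v ≥ 8. Together they would need 8 ≤ u - 4v ≤ 2, which is impossible since 8 > 2. No point satisfies all constraints.

The feasible region is empty; the LP is infeasible.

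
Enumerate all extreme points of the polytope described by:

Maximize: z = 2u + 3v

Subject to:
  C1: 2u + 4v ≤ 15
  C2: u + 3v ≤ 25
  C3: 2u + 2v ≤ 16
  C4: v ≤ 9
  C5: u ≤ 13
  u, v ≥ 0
Each vertex is the intersection of two constraint boundaries that also satisfies all remaining constraints:
  u = 0 and v = 0 → (0, 0)
  2u + 4v = 15 and v = 0 → (7.5, 0)
  2u + 4v = 15 and u = 0 → (0, 3.75)

Vertices: (0, 0), (7.5, 0), (0, 3.75)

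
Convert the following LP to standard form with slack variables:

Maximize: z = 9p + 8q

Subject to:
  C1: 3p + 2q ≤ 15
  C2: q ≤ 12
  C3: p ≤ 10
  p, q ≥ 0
max z = 9p + 8q

s.t.
  3p + 2q + s1 = 15
  q + s2 = 12
  p + s3 = 10
  p, q, s1, s2, s3 ≥ 0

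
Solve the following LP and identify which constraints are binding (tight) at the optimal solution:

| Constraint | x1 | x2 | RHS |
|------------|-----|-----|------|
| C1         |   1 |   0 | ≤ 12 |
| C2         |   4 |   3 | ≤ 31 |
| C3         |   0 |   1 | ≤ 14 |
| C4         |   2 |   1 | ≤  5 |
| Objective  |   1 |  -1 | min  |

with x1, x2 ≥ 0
Optimal: x1 = 0, x2 = 5
Slack at optimum:
  C1: slack = 12
  C2: slack = 16
  C3: slack = 9
  C4: slack = 0 (binding)
  x1 ≥ 0: x1 = 0 (binding)
  x2 ≥ 0: x2 = 5
Binding constraints: C4, x1 ≥ 0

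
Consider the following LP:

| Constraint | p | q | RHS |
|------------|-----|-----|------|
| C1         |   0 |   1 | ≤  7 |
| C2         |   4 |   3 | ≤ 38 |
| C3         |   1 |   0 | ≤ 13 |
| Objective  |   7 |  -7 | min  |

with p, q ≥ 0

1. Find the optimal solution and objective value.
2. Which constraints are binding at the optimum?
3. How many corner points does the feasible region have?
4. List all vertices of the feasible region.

1. p = 0, q = 7, z = -49
2. C1, p ≥ 0
3. 4
4. (0, 0), (9.5, 0), (4.25, 7), (0, 7)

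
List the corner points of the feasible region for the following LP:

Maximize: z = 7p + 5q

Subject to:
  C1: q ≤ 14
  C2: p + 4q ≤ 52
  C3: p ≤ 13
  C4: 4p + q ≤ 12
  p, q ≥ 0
Each vertex is the intersection of two constraint boundaries that also satisfies all remaining constraints:
  p = 0 and q = 0 → (0, 0)
  4p + q = 12 and q = 0 → (3, 0)
  4p + q = 12 and p = 0 → (0, 12)

Vertices: (0, 0), (3, 0), (0, 12)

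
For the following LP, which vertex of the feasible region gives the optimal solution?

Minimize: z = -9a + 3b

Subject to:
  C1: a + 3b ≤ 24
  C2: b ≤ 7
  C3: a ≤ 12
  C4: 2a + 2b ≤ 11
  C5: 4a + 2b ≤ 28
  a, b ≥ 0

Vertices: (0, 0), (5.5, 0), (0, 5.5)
Evaluating z = -9a + 3b at each vertex:
  (0, 0): z = 0
  (5.5, 0): z = -49.5
  (0, 5.5): z = 16.5

The smallest value is z = -49.5, attained at (5.5, 0).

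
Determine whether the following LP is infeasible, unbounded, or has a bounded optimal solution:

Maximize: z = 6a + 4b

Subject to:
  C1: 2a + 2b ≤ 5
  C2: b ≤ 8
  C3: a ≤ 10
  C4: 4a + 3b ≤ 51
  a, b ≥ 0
The point (2.5, 0) satisfies every constraint, so the LP is feasible; the constraints give a ≤ 10 and b ≤ 8, which with a, b ≥ 0 keep the feasible region inside a bounded box. A feasible, bounded LP attains a finite optimum at a vertex.

Evaluating z = 6a + 4b at each vertex:
  (0, 0): z = 0
  (2.5, 0): z = 15
  (0, 2.5): z = 10

Feasible with finite optimum z* = 15 at (2.5, 0).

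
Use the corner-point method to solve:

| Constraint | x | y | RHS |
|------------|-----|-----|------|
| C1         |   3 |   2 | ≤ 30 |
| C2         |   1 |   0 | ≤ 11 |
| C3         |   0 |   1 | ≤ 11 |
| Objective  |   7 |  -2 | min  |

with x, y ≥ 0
x = 0, y = 11, z = -22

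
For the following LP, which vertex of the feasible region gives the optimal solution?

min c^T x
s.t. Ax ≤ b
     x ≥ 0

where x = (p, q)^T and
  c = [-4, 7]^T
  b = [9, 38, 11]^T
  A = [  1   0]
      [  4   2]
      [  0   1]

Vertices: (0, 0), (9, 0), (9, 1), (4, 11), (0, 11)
(9, 0) with z = -36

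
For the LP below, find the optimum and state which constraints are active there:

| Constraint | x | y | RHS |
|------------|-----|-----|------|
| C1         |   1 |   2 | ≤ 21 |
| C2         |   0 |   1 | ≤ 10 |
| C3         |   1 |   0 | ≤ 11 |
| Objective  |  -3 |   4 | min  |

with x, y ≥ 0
Optimal: x = 11, y = 0
Slack at optimum:
  C1: slack = 10
  C2: slack = 10
  C3: slack = 0 (binding)
  x ≥ 0: x = 11
  y ≥ 0: y = 0 (binding)
Binding constraints: C3, y ≥ 0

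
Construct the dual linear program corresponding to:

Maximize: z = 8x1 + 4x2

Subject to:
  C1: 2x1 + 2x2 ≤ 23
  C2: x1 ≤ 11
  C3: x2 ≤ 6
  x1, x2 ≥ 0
Minimize: z = 23y1 + 11y2 + 6y3

Subject to:
  C1: -2y1 - y2 ≤ -8
  C2: -2y1 - y3 ≤ -4
  y1, y2, y3 ≥ 0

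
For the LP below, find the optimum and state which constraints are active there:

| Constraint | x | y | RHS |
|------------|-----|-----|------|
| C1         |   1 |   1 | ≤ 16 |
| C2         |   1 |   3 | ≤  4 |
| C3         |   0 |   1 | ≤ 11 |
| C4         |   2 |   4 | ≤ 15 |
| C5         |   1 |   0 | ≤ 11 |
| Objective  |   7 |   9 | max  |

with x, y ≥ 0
Optimal: x = 4, y = 0
Binding: C2, y ≥ 0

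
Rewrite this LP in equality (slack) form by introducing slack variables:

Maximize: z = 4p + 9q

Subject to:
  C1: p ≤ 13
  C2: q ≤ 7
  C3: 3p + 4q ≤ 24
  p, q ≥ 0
max z = 4p + 9q

s.t.
  p + s1 = 13
  q + s2 = 7
  3p + 4q + s3 = 24
  p, q, s1, s2, s3 ≥ 0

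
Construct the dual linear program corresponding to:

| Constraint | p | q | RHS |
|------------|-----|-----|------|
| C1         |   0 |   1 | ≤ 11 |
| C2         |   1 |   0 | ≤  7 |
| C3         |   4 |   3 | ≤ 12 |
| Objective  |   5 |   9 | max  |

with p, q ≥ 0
Minimize: z = 11y1 + 7y2 + 12y3

Subject to:
  C1: -y2 - 4y3 ≤ -5
  C2: -y1 - 3y3 ≤ -9
  y1, y2, y3 ≥ 0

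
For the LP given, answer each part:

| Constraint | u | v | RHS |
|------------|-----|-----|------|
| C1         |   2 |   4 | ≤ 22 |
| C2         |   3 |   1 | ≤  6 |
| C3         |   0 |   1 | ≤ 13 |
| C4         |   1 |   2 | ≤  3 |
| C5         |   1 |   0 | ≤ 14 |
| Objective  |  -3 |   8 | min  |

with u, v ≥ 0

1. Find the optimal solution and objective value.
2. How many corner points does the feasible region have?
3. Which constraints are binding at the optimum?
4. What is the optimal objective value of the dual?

1. u = 2, v = 0, z = -6
2. 4
3. C2, v ≥ 0
4. -6 (by strong duality, equal to the primal optimum)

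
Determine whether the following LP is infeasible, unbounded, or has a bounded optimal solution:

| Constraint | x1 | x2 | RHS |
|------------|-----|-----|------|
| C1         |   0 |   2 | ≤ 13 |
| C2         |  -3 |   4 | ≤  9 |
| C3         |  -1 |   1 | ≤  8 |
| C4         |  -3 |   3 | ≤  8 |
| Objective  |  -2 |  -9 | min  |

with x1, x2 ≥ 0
Feasible point: (0, 0) satisfies every constraint, so the LP is feasible.
Direction d = (1, 0): for each constraint row a, a·d ≤ 0 —
  (0)(1) + (2)(0) = 0 ≤ 0
  (-3)(1) + (4)(0) = -3 ≤ 0
  (-1)(1) + (1)(0) = -1 ≤ 0
  (-3)(1) + (3)(0) = -3 ≤ 0
and d ≥ 0, so (0, 0) + t·d stays feasible for every t ≥ 0. Along this ray z = -2x1 - 9x2 changes by -2 per unit t, so z → −∞.

The LP is unbounded; z can be made arbitrarily small.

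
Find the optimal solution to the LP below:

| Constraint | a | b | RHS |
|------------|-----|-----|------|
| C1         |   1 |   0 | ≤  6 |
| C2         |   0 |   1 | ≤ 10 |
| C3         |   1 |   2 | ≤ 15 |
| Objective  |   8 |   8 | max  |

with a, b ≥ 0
Each vertex is the intersection of two constraint boundaries that also satisfies all remaining constraints:
  a = 0 and b = 0 → (0, 0)
  a = 6 and b = 0 → (6, 0)
  a = 6 and a + 2b = 15 → (6, 4.5)
  a + 2b = 15 and a = 0 → (0, 7.5)

Evaluating z = 8a + 8b at each vertex:
  (0, 0): z = 0
  (6, 0): z = 48
  (6, 4.5): z = 84
  (0, 7.5): z = 60

The maximum is at (6, 4.5) with z = 84.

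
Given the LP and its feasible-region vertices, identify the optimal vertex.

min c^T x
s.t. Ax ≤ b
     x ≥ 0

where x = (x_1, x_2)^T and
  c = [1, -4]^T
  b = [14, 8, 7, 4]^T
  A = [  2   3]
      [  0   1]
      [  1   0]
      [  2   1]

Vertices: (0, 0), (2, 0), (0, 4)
(0, 4) with z = -16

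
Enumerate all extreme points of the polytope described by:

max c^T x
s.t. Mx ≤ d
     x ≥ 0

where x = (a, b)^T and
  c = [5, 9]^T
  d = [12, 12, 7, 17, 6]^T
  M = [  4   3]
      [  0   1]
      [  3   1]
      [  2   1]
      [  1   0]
Each vertex is the intersection of two constraint boundaries that also satisfies all remaining constraints:
  a = 0 and b = 0 → (0, 0)
  3a + b = 7 and b = 0 → (2.333, 0)
  4a + 3b = 12 and 3a + b = 7 → (1.8, 1.6)
  4a + 3b = 12 and a = 0 → (0, 4)

Vertices: (0, 0), (2.333, 0), (1.8, 1.6), (0, 4)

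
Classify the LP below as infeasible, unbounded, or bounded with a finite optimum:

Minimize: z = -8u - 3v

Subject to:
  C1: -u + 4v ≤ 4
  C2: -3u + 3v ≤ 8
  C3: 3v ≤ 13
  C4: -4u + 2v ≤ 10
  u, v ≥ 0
Feasible point: (0, 0) satisfies every constraint, so the LP is feasible.
Direction d = (1, 0): for each constraint row a, a·d ≤ 0 —
  (-1)(1) + (4)(0) = -1 ≤ 0
  (-3)(1) + (3)(0) = -3 ≤ 0
  (0)(1) + (3)(0) = 0 ≤ 0
  (-4)(1) + (2)(0) = -4 ≤ 0
and d ≥ 0, so (0, 0) + t·d stays feasible for every t ≥ 0. Along this ray z = -8u - 3v changes by -8 per unit t, so z → −∞.

Unbounded: there is a feasible ray along which z → −∞.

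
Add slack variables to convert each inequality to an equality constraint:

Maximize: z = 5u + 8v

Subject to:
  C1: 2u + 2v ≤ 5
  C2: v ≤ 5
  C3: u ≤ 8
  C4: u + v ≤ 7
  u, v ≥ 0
max z = 5u + 8v

s.t.
  2u + 2v + s1 = 5
  v + s2 = 5
  u + s3 = 8
  u + v + s4 = 7
  u, v, s1, s2, s3, s4 ≥ 0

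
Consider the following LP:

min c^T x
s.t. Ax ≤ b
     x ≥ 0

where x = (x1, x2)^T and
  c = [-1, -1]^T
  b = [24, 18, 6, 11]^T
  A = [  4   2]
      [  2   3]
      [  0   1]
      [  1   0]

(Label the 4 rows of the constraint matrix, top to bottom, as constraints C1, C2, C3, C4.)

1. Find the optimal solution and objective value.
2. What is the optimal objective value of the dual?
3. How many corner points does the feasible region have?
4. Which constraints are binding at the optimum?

1. x1 = 4.5, x2 = 3, z = -7.5
2. -7.5 (by strong duality, equal to the primal optimum)
3. 4
4. C1, C2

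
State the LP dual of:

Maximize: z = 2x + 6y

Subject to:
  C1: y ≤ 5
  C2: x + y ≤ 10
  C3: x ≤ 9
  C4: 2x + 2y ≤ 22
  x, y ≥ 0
Minimize: z = 5y1 + 10y2 + 9y3 + 22y4

Subject to:
  C1: -y2 - y3 - 2y4 ≤ -2
  C2: -y1 - y2 - 2y4 ≤ -6
  y1, y2, y3, y4 ≥ 0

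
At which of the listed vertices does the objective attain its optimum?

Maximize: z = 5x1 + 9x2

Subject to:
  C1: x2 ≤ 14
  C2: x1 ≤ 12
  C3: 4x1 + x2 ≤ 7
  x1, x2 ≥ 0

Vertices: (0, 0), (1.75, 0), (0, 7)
Evaluating z = 5x1 + 9x2 at each vertex:
  (0, 0): z = 0
  (1.75, 0): z = 8.75
  (0, 7): z = 63

The largest value is z = 63, attained at (0, 7).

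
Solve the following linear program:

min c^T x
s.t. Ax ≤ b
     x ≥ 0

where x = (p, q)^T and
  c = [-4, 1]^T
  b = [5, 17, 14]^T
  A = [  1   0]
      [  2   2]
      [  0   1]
p = 5, q = 0, z = -20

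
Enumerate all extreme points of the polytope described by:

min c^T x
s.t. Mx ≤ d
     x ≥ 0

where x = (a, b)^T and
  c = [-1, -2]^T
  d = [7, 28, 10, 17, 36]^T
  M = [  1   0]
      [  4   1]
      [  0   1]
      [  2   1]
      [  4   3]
Each vertex is the intersection of two constraint boundaries that also satisfies all remaining constraints:
  a = 0 and b = 0 → (0, 0)
  a = 7 and 4a + b = 28 → (7, 0)
  4a + b = 28 and 4a + 3b = 36 → (6, 4)
  b = 10 and 4a + 3b = 36 → (1.5, 10)
  b = 10 and a = 0 → (0, 10)

Vertices: (0, 0), (7, 0), (6, 4), (1.5, 10), (0, 10)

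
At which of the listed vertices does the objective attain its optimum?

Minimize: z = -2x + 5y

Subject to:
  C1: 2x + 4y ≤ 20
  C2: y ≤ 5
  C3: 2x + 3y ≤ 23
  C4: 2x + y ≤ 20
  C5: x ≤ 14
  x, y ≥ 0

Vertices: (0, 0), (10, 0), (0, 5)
(10, 0) with z = -20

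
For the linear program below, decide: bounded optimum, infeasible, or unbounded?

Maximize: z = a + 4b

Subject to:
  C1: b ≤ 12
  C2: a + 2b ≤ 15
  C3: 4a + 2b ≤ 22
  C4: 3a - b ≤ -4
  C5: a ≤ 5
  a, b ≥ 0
The point (0, 7.5) satisfies every constraint, so the LP is feasible; the constraints give a ≤ 5 and b ≤ 12, which with a, b ≥ 0 keep the feasible region inside a bounded box. A feasible, bounded LP attains a finite optimum at a vertex.

The LP has an optimal solution: (0, 7.5) with z = 30.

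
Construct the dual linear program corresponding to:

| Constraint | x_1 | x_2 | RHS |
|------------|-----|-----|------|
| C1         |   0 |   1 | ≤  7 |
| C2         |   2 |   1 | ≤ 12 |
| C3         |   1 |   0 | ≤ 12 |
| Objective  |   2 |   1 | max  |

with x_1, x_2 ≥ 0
Minimize: z = 7y1 + 12y2 + 12y3

Subject to:
  C1: -2y2 - y3 ≤ -2
  C2: -y1 - y2 ≤ -1
  y1, y2, y3 ≥ 0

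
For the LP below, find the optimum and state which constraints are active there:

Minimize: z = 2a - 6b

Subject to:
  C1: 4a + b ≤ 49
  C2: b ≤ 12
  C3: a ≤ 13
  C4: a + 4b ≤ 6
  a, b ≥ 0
Optimal: a = 0, b = 1.5
Slack at optimum:
  C1: slack = 47.5
  C2: slack = 10.5
  C3: slack = 13
  C4: slack = 0 (binding)
  a ≥ 0: a = 0 (binding)
  b ≥ 0: b = 1.5
Binding constraints: C4, a ≥ 0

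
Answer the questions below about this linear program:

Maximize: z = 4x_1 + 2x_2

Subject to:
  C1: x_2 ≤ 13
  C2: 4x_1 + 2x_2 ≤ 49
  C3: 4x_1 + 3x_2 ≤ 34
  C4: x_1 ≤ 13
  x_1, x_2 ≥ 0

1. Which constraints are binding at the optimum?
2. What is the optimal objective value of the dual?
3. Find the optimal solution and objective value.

1. C3, x_2 ≥ 0
2. 34 (by strong duality, equal to the primal optimum)
3. x_1 = 8.5, x_2 = 0, z = 34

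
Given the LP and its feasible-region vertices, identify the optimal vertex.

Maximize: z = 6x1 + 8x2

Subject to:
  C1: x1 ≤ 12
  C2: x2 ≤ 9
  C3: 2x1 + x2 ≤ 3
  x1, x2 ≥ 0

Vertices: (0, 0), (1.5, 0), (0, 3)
Evaluating z = 6x1 + 8x2 at each vertex:
  (0, 0): z = 0
  (1.5, 0): z = 9
  (0, 3): z = 24

The largest value is z = 24, attained at (0, 3).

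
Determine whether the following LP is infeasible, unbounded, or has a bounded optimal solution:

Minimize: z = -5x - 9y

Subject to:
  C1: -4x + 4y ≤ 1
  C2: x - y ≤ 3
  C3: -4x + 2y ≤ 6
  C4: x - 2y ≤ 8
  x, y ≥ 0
Feasible point: (0, 0) satisfies every constraint, so the LP is feasible.
Direction d = (1, 1): for each constraint row a, a·d ≤ 0 —
  (-4)(1) + (4)(1) = 0 ≤ 0
  (1)(1) + (-1)(1) = 0 ≤ 0
  (-4)(1) + (2)(1) = -2 ≤ 0
  (1)(1) + (-2)(1) = -1 ≤ 0
and d ≥ 0, so (0, 0) + t·d stays feasible for every t ≥ 0. Along this ray z = -5x - 9y changes by -14 per unit t, so z → −∞.

Unbounded — the objective can decrease without bound over the feasible region.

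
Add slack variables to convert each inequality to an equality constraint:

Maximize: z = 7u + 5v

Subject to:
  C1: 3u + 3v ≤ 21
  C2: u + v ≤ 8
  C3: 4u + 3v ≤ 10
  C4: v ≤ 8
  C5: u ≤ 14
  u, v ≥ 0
max z = 7u + 5v

s.t.
  3u + 3v + s1 = 21
  u + v + s2 = 8
  4u + 3v + s3 = 10
  v + s4 = 8
  u + s5 = 14
  u, v, s1, s2, s3, s4, s5 ≥ 0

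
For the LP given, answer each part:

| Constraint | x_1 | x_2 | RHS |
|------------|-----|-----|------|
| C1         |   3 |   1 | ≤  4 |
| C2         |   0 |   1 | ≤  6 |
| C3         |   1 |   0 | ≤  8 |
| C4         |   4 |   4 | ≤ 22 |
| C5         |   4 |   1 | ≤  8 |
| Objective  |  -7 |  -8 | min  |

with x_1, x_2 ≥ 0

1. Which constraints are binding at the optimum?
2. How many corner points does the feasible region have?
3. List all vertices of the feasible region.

1. C1, x_1 ≥ 0
2. 3
3. (0, 0), (1.333, 0), (0, 4)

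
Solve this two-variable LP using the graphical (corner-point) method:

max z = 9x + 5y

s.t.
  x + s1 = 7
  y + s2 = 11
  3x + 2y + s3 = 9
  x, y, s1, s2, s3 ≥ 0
Each vertex is the intersection of two constraint boundaries that also satisfies all remaining constraints:
  x = 0 and y = 0 → (0, 0)
  3x + 2y = 9 and y = 0 → (3, 0)
  3x + 2y = 9 and x = 0 → (0, 4.5)

Evaluating z = 9x + 5y at each vertex:
  (0, 0): z = 0
  (3, 0): z = 27
  (0, 4.5): z = 22.5

The maximum is at (3, 0) with z = 27.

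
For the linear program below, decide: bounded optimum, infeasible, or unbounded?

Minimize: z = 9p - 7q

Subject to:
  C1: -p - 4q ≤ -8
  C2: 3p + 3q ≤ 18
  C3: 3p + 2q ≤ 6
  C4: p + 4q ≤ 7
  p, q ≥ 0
C4 requires p + 4q ≤ 7, while C1 (-p - 4q ≤ -8) is equivalent to p + 4q ≥ 8. Together they would need 8 ≤ p + 4q ≤ 7, which is impossible since 8 > 7. No point satisfies all constraints.

Infeasible — the constraint set is empty.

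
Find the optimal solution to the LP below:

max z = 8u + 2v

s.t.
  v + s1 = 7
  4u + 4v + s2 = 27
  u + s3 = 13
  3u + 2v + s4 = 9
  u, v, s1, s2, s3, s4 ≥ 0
Each vertex is the intersection of two constraint boundaries that also satisfies all remaining constraints:
  u = 0 and v = 0 → (0, 0)
  3u + 2v = 9 and v = 0 → (3, 0)
  3u + 2v = 9 and u = 0 → (0, 4.5)

Evaluating z = 8u + 2v at each vertex:
  (0, 0): z = 0
  (3, 0): z = 24
  (0, 4.5): z = 9

The maximum is at (3, 0) with z = 24.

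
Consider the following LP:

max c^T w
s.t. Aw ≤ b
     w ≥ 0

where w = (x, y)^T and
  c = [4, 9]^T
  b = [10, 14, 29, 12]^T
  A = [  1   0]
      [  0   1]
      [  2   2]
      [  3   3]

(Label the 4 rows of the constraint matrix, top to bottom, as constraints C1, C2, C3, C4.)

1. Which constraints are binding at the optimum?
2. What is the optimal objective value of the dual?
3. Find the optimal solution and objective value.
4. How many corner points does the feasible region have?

1. C4, x ≥ 0
2. 36 (by strong duality, equal to the primal optimum)
3. x = 0, y = 4, z = 36
4. 3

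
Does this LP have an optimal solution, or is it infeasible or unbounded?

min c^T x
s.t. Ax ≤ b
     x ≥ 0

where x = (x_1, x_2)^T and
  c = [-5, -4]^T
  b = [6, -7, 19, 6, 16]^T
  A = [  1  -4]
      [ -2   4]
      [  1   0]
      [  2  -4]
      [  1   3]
One constraint requires 2x_1 - 4x_2 ≤ 6, while the constraint -2x_1 + 4x_2 ≤ -7 is equivalent to 2x_1 - 4x_2 ≥ 7. Together they would need 7 ≤ 2x_1 - 4x_2 ≤ 6, which is impossible since 7 > 6. No point satisfies all constraints.

Infeasible: no point satisfies all constraints simultaneously.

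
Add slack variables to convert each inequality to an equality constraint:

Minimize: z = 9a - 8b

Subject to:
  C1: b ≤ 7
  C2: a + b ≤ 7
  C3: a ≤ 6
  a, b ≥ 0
min z = 9a - 8b

s.t.
  b + s1 = 7
  a + b + s2 = 7
  a + s3 = 6
  a, b, s1, s2, s3 ≥ 0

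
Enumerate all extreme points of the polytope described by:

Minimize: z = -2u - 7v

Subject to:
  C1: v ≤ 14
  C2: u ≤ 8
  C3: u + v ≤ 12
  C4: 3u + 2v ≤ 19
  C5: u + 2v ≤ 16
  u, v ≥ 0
Each vertex is the intersection of two constraint boundaries that also satisfies all remaining constraints:
  u = 0 and v = 0 → (0, 0)
  3u + 2v = 19 and v = 0 → (6.333, 0)
  3u + 2v = 19 and u + 2v = 16 → (1.5, 7.25)
  u + 2v = 16 and u = 0 → (0, 8)

Vertices: (0, 0), (6.333, 0), (1.5, 7.25), (0, 8)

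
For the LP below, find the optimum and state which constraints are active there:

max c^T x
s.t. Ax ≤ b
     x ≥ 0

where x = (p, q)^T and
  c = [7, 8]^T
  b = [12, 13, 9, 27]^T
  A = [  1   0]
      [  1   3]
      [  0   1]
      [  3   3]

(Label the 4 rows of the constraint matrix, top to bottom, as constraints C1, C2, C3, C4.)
Optimal: p = 7, q = 2
Slack at optimum:
  C1: slack = 5
  C2: slack = 0 (binding)
  C3: slack = 7
  C4: slack = 0 (binding)
  p ≥ 0: p = 7
  q ≥ 0: q = 2
Binding constraints: C2, C4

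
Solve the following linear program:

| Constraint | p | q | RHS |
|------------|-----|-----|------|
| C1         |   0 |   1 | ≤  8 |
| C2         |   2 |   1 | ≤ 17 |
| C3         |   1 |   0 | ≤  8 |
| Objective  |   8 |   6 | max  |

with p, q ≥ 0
Each vertex is the intersection of two constraint boundaries that also satisfies all remaining constraints:
  p = 0 and q = 0 → (0, 0)
  p = 8 and q = 0 → (8, 0)
  2p + q = 17 and p = 8 → (8, 1)
  q = 8 and 2p + q = 17 → (4.5, 8)
  q = 8 and p = 0 → (0, 8)

Evaluating z = 8p + 6q at each vertex:
  (0, 0): z = 0
  (8, 0): z = 64
  (8, 1): z = 70
  (4.5, 8): z = 84
  (0, 8): z = 48

The maximum is at (4.5, 8) with z = 84.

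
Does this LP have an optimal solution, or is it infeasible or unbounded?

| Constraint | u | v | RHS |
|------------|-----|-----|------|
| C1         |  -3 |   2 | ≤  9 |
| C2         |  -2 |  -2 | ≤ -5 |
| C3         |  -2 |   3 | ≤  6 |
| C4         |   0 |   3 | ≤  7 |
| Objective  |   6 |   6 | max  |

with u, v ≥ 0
Feasible point: (1, 2) satisfies every constraint, so the LP is feasible.
Direction d = (1, 0): for each constraint row a, a·d ≤ 0 —
  (-3)(1) + (2)(0) = -3 ≤ 0
  (-2)(1) + (-2)(0) = -2 ≤ 0
  (-2)(1) + (3)(0) = -2 ≤ 0
  (0)(1) + (3)(0) = 0 ≤ 0
and d ≥ 0, so (1, 2) + t·d stays feasible for every t ≥ 0. Along this ray z = 6u + 6v changes by 6 per unit t, so z → +∞.

The LP is unbounded; z can be made arbitrarily large.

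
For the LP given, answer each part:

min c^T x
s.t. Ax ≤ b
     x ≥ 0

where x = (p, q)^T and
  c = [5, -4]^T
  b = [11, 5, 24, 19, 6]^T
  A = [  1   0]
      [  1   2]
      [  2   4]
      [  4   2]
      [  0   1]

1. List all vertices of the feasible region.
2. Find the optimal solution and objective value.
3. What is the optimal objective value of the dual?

1. (0, 0), (4.75, 0), (4.667, 0.1667), (0, 2.5)
2. p = 0, q = 2.5, z = -10
3. -10 (by strong duality, equal to the primal optimum)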